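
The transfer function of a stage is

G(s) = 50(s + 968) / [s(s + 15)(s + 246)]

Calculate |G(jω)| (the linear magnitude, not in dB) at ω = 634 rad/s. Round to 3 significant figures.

0.000212

At s = jω = j634:
zero (s+968): 968 + j634 → |·| = √(968²+634²) = √1338980 ≈ 1157.1, ∠ = arctan(634/968) ≈ 33.22°
pole (s+15): 15 + j634 → |·| = √(15²+634²) = √402181 ≈ 634.18, ∠ = arctan(634/15) ≈ 88.64°
pole (s+246): 246 + j634 → |·| = √(246²+634²) = √462472 ≈ 680.05, ∠ = arctan(634/246) ≈ 68.79°
pole at origin: |s| = 634, ∠ = 90.00° (in denominator)
|G| = 50 · 1157.1 / 2.7343e+08 ≈ 0.00021159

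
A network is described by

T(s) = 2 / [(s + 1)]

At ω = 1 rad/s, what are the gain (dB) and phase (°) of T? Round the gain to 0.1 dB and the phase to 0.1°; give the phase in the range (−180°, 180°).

3.0 dB, -45.0°

At ω = 1 rad/s:
pole (1 + j1·1) = 1 + j1 → |·| ≈ 1.4142, ∠ ≈ 45.00°
|T| = 2 · 1 / (1.4142) ≈ 1.4142
Gain = 20 log₁₀(1.4142) ≈ 3.01 dB
∠T = (0°) − (45.00°) = -45.00°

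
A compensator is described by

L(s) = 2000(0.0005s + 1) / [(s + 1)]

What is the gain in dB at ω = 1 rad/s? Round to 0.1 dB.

63.0 dB

At ω = 1 rad/s:
zero (1 + j1·0.0005) = 1 + j0.0005 → |·| ≈ 1, ∠ ≈ 0.03°
pole (1 + j1·1) = 1 + j1 → |·| ≈ 1.4142, ∠ ≈ 45.00°
|L| = 2000 · 1 / (1.4142) ≈ 1414.2
Gain = 20 log₁₀(1414.2) ≈ 63.01 dB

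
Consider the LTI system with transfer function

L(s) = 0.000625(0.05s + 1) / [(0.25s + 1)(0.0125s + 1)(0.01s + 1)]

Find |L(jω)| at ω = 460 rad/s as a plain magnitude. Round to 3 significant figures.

At ω = 460 rad/s:
zero (1 + j460·0.05) = 1 + j23 → |·| ≈ 23.022, ∠ ≈ 87.51°
pole (1 + j460·0.25) = 1 + j115 → |·| ≈ 115, ∠ ≈ 89.50°
pole (1 + j460·0.0125) = 1 + j5.75 → |·| ≈ 5.8363, ∠ ≈ 80.13°
pole (1 + j460·0.01) = 1 + j4.6 → |·| ≈ 4.7074, ∠ ≈ 77.74°
|L| = 0.000625 · 23.022 / (115 · 5.8363 · 4.7074) ≈ 4.5541e-06

4.55e-06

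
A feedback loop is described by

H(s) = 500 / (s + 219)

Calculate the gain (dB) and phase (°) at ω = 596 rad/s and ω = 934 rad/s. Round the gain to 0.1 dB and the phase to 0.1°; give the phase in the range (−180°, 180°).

ω = 596: -2.1 dB, -69.8°; ω = 934: -5.7 dB, -76.8°

Substitute s = j596:
Numerator: 500 = 500 + j0
Denominator: (j596) + 219 = 219 + j596
|N| = √(500² + 0²) ≈ 500, ∠N ≈ 0.00°
|D| = √(219² + 596²) ≈ 634.96, ∠D ≈ 69.82°
|H| = 500 / 634.96 ≈ 0.78745
Gain = 20 log₁₀(0.78745) ≈ -2.08 dB
∠H = 0.00° − 69.82° = -69.82°

Substitute s = j934:
Numerator: 500 = 500 + j0
Denominator: (j934) + 219 = 219 + j934
|N| = √(500² + 0²) ≈ 500, ∠N ≈ 0.00°
|D| = √(219² + 934²) ≈ 959.33, ∠D ≈ 76.80°
|H| = 500 / 959.33 ≈ 0.5212
Gain = 20 log₁₀(0.5212) ≈ -5.66 dB
∠H = 0.00° − 76.80° = -76.80°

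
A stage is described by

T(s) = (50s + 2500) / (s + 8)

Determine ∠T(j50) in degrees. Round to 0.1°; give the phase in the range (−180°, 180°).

-35.9°

Substitute s = j50:
Numerator: 50(j50) + 2500 = 2500 + j2500
Denominator: (j50) + 8 = 8 + j50
|N| = √(2500² + 2500²) ≈ 3535.5, ∠N ≈ 45.00°
|D| = √(8² + 50²) ≈ 50.636, ∠D ≈ 80.91°
∠T = 45.00° − 80.91° = -35.91°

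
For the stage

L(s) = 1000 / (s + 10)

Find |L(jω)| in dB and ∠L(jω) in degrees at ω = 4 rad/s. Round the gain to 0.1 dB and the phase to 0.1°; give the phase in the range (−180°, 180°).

39.4 dB, -21.8°

Substitute s = j4:
Numerator: 1000 = 1000 + j0
Denominator: (j4) + 10 = 10 + j4
|N| = √(1000² + 0²) ≈ 1000, ∠N ≈ 0.00°
|D| = √(10² + 4²) ≈ 10.77, ∠D ≈ 21.80°
|L| = 1000 / 10.77 ≈ 92.851
Gain = 20 log₁₀(92.851) ≈ 39.36 dB
∠L = 0.00° − 21.80° = -21.80°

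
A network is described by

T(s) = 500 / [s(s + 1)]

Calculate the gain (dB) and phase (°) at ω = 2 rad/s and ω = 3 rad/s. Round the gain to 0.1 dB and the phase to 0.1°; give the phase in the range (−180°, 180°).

At s = jω = j2:
pole (s+1): 1 + j2 → |·| = √(1²+2²) = √5 ≈ 2.2361, ∠ = arctan(2/1) ≈ 63.43°
pole at origin: |s| = 2, ∠ = 90.00° (in denominator)
|T| = 500 / 4.4722 ≈ 111.8
Gain = 20 log₁₀(111.8) ≈ 40.97 dB
∠T = 0.00° − 153.43° = -153.43°

At s = jω = j3:
pole (s+1): 1 + j3 → |·| = √(1²+3²) = √10 ≈ 3.1623, ∠ = arctan(3/1) ≈ 71.57°
pole at origin: |s| = 3, ∠ = 90.00° (in denominator)
|T| = 500 / 9.4869 ≈ 52.704
Gain = 20 log₁₀(52.704) ≈ 34.44 dB
∠T = 0.00° − 161.57° = -161.57°

ω = 2: 41.0 dB, -153.4°; ω = 3: 34.4 dB, -161.6°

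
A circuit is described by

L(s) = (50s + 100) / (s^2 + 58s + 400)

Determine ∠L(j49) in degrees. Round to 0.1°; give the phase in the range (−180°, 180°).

-37.5°

Substitute s = j49:
Numerator: 50(j49) + 100 = 100 + j2450
Denominator: (j49)^2 + 58(j49) + 400 = -2001 + j2842
|N| = √(100² + 2450²) ≈ 2452, ∠N ≈ 87.66°
|D| = √(2001² + 2842²) ≈ 3475.8, ∠D ≈ 125.15°
∠L = 87.66° − 125.15° = -37.49°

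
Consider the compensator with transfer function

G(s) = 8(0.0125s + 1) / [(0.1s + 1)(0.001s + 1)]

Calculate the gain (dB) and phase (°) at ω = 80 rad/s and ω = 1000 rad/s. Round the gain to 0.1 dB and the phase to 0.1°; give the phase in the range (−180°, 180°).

At ω = 80 rad/s:
zero (1 + j80·0.0125) = 1 + j1 → |·| ≈ 1.4142, ∠ ≈ 45.00°
pole (1 + j80·0.1) = 1 + j8 → |·| ≈ 8.0623, ∠ ≈ 82.87°
pole (1 + j80·0.001) = 1 + j0.08 → |·| ≈ 1.0032, ∠ ≈ 4.57°
|G| = 8 · 1.4142 / (8.0623 · 1.0032) ≈ 1.3988
Gain = 20 log₁₀(1.3988) ≈ 2.92 dB
∠G = (45.00°) − (82.87° + 4.57°) = -42.44°

At ω = 1000 rad/s:
zero (1 + j1000·0.0125) = 1 + j12.5 → |·| ≈ 12.54, ∠ ≈ 85.43°
pole (1 + j1000·0.1) = 1 + j100 → |·| ≈ 100, ∠ ≈ 89.43°
pole (1 + j1000·0.001) = 1 + j1 → |·| ≈ 1.4142, ∠ ≈ 45.00°
|G| = 8 · 12.54 / (100 · 1.4142) ≈ 0.70938
Gain = 20 log₁₀(0.70938) ≈ -2.98 dB
∠G = (85.43°) − (89.43° + 45.00°) = -49.00°

ω = 80: 2.9 dB, -42.4°; ω = 1000: -3.0 dB, -49.0°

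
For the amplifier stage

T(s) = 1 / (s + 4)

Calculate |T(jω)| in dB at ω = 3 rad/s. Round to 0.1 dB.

-14.0 dB

At s = jω = j3:
pole (s+4): 4 + j3 → |·| = √(4²+3²) = √25 ≈ 5, ∠ = arctan(3/4) ≈ 36.87°
|T| = 1 / 5 ≈ 0.2
Gain = 20 log₁₀(0.2) ≈ -13.98 dB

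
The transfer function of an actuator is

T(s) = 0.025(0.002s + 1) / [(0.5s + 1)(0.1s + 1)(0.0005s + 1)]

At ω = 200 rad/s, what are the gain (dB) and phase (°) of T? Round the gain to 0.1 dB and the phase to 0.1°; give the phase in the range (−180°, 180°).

At ω = 200 rad/s:
zero (1 + j200·0.002) = 1 + j0.4 → |·| ≈ 1.077, ∠ ≈ 21.80°
pole (1 + j200·0.5) = 1 + j100 → |·| ≈ 100, ∠ ≈ 89.43°
pole (1 + j200·0.1) = 1 + j20 → |·| ≈ 20.025, ∠ ≈ 87.14°
pole (1 + j200·0.0005) = 1 + j0.1 → |·| ≈ 1.005, ∠ ≈ 5.71°
|T| = 0.025 · 1.077 / (100 · 20.025 · 1.005) ≈ 1.3379e-05
Gain = 20 log₁₀(1.3379e-05) ≈ -97.47 dB
∠T = (21.80°) − (89.43° + 87.14° + 5.71°) = -160.48°

-97.5 dB, -160.5°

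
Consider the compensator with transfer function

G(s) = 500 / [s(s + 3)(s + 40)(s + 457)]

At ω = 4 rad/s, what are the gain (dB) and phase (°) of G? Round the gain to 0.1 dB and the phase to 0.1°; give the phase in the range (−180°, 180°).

At s = jω = j4:
pole (s+3): 3 + j4 → |·| = √(3²+4²) = √25 ≈ 5, ∠ = arctan(4/3) ≈ 53.13°
pole (s+40): 40 + j4 → |·| = √(40²+4²) = √1616 ≈ 40.2, ∠ = arctan(4/40) ≈ 5.71°
pole (s+457): 457 + j4 → |·| = √(457²+4²) = √208865 ≈ 457.02, ∠ = arctan(4/457) ≈ 0.50°
pole at origin: |s| = 4, ∠ = 90.00° (in denominator)
|G| = 500 / 3.6744e+05 ≈ 0.0013608
Gain = 20 log₁₀(0.0013608) ≈ -57.32 dB
∠G = 0.00° − 149.34° = -149.34°

-57.3 dB, -149.3°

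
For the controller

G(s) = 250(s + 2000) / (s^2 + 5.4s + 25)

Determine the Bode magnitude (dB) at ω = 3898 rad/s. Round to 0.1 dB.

At s = jω = j3898:
zero (s+2000): 2000 + j3898 → |·| = √(2000²+3898²) = √19194404 ≈ 4381.1, ∠ = arctan(3898/2000) ≈ 62.84°
quadratic: (j3898)² + 5.4·j3898 + 25 = -15194379 + j21049.2 → |·| ≈ 1.5194e+07, ∠ ≈ 179.92°
|G| = 250 · 4381.1 / 1.5194e+07 ≈ 0.072086
Gain = 20 log₁₀(0.072086) ≈ -22.84 dB

-22.8 dB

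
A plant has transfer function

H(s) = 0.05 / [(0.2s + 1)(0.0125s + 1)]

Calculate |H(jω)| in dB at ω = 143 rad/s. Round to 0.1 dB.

At ω = 143 rad/s:
pole (1 + j143·0.2) = 1 + j28.6 → |·| ≈ 28.617, ∠ ≈ 88.00°
pole (1 + j143·0.0125) = 1 + j1.7875 → |·| ≈ 2.0482, ∠ ≈ 60.78°
|H| = 0.05 · 1 / (28.617 · 2.0482) ≈ 0.00085305
Gain = 20 log₁₀(0.00085305) ≈ -61.38 dB

-61.4 dB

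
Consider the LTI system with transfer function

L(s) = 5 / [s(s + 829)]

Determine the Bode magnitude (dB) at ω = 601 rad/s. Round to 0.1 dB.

At s = jω = j601:
pole (s+829): 829 + j601 → |·| = √(829²+601²) = √1048442 ≈ 1023.9, ∠ = arctan(601/829) ≈ 35.94°
pole at origin: |s| = 601, ∠ = 90.00° (in denominator)
|L| = 5 / 6.1536e+05 ≈ 8.1253e-06
Gain = 20 log₁₀(8.1253e-06) ≈ -101.80 dB

-101.8 dB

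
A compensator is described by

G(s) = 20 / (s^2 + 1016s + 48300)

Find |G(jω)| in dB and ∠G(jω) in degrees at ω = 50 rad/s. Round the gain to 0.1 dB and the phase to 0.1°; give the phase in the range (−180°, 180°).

Substitute s = j50:
Numerator: 20 = 20 + j0
Denominator: (j50)^2 + 1016(j50) + 48300 = 45800 + j50800
|N| = √(20² + 0²) ≈ 20, ∠N ≈ 0.00°
|D| = √(45800² + 50800²) ≈ 68398, ∠D ≈ 47.96°
|G| = 20 / 68398 ≈ 0.00029241
Gain = 20 log₁₀(0.00029241) ≈ -70.68 dB
∠G = 0.00° − 47.96° = -47.96°

-70.7 dB, -48.0°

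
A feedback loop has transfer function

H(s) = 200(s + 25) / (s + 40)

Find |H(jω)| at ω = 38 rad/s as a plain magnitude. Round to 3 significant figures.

165

At s = jω = j38:
zero (s+25): 25 + j38 → |·| = √(25²+38²) = √2069 ≈ 45.486, ∠ = arctan(38/25) ≈ 56.66°
pole (s+40): 40 + j38 → |·| = √(40²+38²) = √3044 ≈ 55.172, ∠ = arctan(38/40) ≈ 43.53°
|H| = 200 · 45.486 / 55.172 ≈ 164.89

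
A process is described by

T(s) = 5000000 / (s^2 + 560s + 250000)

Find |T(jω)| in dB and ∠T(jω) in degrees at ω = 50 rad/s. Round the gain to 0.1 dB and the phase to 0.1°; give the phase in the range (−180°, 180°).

26.1 dB, -6.5°

At s = jω = j50:
quadratic: (j50)² + 560·j50 + 250000 = 247500 + j28000 → |·| ≈ 2.4908e+05, ∠ ≈ 6.45°
|T| = 5000000 / 2.4908e+05 ≈ 20.074
Gain = 20 log₁₀(20.074) ≈ 26.05 dB
∠T = 0.00° − 6.45° = -6.45°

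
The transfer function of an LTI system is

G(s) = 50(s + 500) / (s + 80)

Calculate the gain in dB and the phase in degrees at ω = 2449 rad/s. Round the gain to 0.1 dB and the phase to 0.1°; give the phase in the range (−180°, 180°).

At s = jω = j2449:
zero (s+500): 500 + j2449 → |·| = √(500²+2449²) = √6247601 ≈ 2499.5, ∠ = arctan(2449/500) ≈ 78.46°
pole (s+80): 80 + j2449 → |·| = √(80²+2449²) = √6004001 ≈ 2450.3, ∠ = arctan(2449/80) ≈ 88.13°
|G| = 50 · 2499.5 / 2450.3 ≈ 51.004
Gain = 20 log₁₀(51.004) ≈ 34.15 dB
∠G = 78.46° − 88.13° = -9.67°

34.2 dB, -9.7°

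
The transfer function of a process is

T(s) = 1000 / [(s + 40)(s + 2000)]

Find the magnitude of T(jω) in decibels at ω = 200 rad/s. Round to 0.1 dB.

At s = jω = j200:
pole (s+40): 40 + j200 → |·| = √(40²+200²) = √41600 ≈ 203.96, ∠ = arctan(200/40) ≈ 78.69°
pole (s+2000): 2000 + j200 → |·| = √(2000²+200²) = √4040000 ≈ 2010, ∠ = arctan(200/2000) ≈ 5.71°
|T| = 1000 / 4.0996e+05 ≈ 0.0024393
Gain = 20 log₁₀(0.0024393) ≈ -52.25 dB

-52.3 dB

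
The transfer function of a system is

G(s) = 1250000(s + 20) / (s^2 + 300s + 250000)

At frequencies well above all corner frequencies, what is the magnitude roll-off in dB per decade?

Each pole contributes −20 dB/decade at high frequency; each zero contributes +20 dB/decade.
Net: 1 zero(s) − 2 pole(s) → -20 dB/decade.

-20 dB/decade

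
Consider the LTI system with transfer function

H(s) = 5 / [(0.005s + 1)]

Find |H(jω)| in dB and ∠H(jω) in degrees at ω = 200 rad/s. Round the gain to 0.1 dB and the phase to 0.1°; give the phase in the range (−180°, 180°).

11.0 dB, -45.0°

At ω = 200 rad/s:
pole (1 + j200·0.005) = 1 + j1 → |·| ≈ 1.4142, ∠ ≈ 45.00°
|H| = 5 · 1 / (1.4142) ≈ 3.5356
Gain = 20 log₁₀(3.5356) ≈ 10.97 dB
∠H = (0°) − (45.00°) = -45.00°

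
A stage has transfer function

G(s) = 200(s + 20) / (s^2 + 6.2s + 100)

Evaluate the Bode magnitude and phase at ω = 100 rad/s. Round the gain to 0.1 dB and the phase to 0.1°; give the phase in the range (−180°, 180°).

6.3 dB, -97.7°

At s = jω = j100:
zero (s+20): 20 + j100 → |·| = √(20²+100²) = √10400 ≈ 101.98, ∠ = arctan(100/20) ≈ 78.69°
quadratic: (j100)² + 6.2·j100 + 100 = -9900 + j620 → |·| ≈ 9919.4, ∠ ≈ 176.42°
|G| = 200 · 101.98 / 9919.4 ≈ 2.0562
Gain = 20 log₁₀(2.0562) ≈ 6.26 dB
∠G = 78.69° − 176.42° = -97.73°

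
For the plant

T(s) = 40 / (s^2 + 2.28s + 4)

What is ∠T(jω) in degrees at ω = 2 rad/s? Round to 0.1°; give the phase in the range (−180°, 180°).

At s = jω = j2:
quadratic: (j2)² + 2.28·j2 + 4 = 0 + j4.56 → |·| ≈ 4.56, ∠ ≈ 90.00°
∠T = 0.00° − 90.00° = -90.00°

-90.0°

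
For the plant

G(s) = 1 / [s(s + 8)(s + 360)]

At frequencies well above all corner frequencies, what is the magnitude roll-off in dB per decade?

-60 dB/decade

Each pole contributes −20 dB/decade at high frequency; each zero contributes +20 dB/decade.
Net: 0 zero(s) − 3 pole(s) → -60 dB/decade.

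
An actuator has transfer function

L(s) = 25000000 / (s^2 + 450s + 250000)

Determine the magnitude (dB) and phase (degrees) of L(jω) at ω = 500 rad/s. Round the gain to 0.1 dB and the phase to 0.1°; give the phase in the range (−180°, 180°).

40.9 dB, -90.0°

At s = jω = j500:
quadratic: (j500)² + 450·j500 + 250000 = 0 + j225000 → |·| ≈ 2.25e+05, ∠ ≈ 90.00°
|L| = 25000000 / 2.25e+05 ≈ 111.11
Gain = 20 log₁₀(111.11) ≈ 40.92 dB
∠L = 0.00° − 90.00° = -90.00°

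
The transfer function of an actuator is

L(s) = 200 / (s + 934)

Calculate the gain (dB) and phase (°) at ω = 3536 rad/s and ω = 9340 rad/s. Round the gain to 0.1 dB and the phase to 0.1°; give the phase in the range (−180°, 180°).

At s = jω = j3536:
pole (s+934): 934 + j3536 → |·| = √(934²+3536²) = √13375652 ≈ 3657.3, ∠ = arctan(3536/934) ≈ 75.20°
|L| = 200 / 3657.3 ≈ 0.054685
Gain = 20 log₁₀(0.054685) ≈ -25.24 dB
∠L = 0.00° − 75.20° = -75.20°

At s = jω = j9340:
pole (s+934): 934 + j9340 → |·| = √(934²+9340²) = √88107956 ≈ 9386.6, ∠ = arctan(9340/934) ≈ 84.29°
|L| = 200 / 9386.6 ≈ 0.021307
Gain = 20 log₁₀(0.021307) ≈ -33.43 dB
∠L = 0.00° − 84.29° = -84.29°

ω = 3536: -25.2 dB, -75.2°; ω = 9340: -33.4 dB, -84.3°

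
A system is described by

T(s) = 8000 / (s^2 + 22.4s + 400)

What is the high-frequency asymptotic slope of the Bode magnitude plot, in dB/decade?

Each pole contributes −20 dB/decade at high frequency; each zero contributes +20 dB/decade.
Net: 0 zero(s) − 2 pole(s) → -40 dB/decade.

-40 dB/decade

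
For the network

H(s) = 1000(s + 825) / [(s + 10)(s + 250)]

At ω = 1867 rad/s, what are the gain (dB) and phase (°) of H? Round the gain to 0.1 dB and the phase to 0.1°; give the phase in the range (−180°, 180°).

-4.7 dB, -105.9°

At s = jω = j1867:
zero (s+825): 825 + j1867 → |·| = √(825²+1867²) = √4166314 ≈ 2041.2, ∠ = arctan(1867/825) ≈ 66.16°
pole (s+10): 10 + j1867 → |·| = √(10²+1867²) = √3485789 ≈ 1867, ∠ = arctan(1867/10) ≈ 89.69°
pole (s+250): 250 + j1867 → |·| = √(250²+1867²) = √3548189 ≈ 1883.7, ∠ = arctan(1867/250) ≈ 82.37°
|H| = 1000 · 2041.2 / 3.5169e+06 ≈ 0.5804
Gain = 20 log₁₀(0.5804) ≈ -4.73 dB
∠H = 66.16° − 172.06° = -105.90°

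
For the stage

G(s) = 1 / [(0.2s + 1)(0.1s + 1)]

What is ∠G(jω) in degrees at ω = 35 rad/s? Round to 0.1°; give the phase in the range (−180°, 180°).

-155.9°

At ω = 35 rad/s:
pole (1 + j35·0.2) = 1 + j7 → |·| ≈ 7.0711, ∠ ≈ 81.87°
pole (1 + j35·0.1) = 1 + j3.5 → |·| ≈ 3.6401, ∠ ≈ 74.05°
∠G = (0°) − (81.87° + 74.05°) = -155.92°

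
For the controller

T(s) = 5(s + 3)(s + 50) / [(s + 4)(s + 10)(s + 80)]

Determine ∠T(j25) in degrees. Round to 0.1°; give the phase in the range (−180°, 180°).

-56.7°

At s = jω = j25:
zero (s+3): 3 + j25 → |·| = √(3²+25²) = √634 ≈ 25.179, ∠ = arctan(25/3) ≈ 83.16°
zero (s+50): 50 + j25 → |·| = √(50²+25²) = √3125 ≈ 55.902, ∠ = arctan(25/50) ≈ 26.57°
pole (s+4): 4 + j25 → |·| = √(4²+25²) = √641 ≈ 25.318, ∠ = arctan(25/4) ≈ 80.91°
pole (s+10): 10 + j25 → |·| = √(10²+25²) = √725 ≈ 26.926, ∠ = arctan(25/10) ≈ 68.20°
pole (s+80): 80 + j25 → |·| = √(80²+25²) = √7025 ≈ 83.815, ∠ = arctan(25/80) ≈ 17.35°
∠T = 109.73° − 166.46° = -56.73°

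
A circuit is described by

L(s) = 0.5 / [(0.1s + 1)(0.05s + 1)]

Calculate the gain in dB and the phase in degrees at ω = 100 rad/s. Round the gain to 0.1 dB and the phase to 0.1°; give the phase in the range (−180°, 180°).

At ω = 100 rad/s:
pole (1 + j100·0.1) = 1 + j10 → |·| ≈ 10.05, ∠ ≈ 84.29°
pole (1 + j100·0.05) = 1 + j5 → |·| ≈ 5.099, ∠ ≈ 78.69°
|L| = 0.5 · 1 / (10.05 · 5.099) ≈ 0.0097571
Gain = 20 log₁₀(0.0097571) ≈ -40.21 dB
∠L = (0°) − (84.29° + 78.69°) = -162.98°

-40.2 dB, -163.0°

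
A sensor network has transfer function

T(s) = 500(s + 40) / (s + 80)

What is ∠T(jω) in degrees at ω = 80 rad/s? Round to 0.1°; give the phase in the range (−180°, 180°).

At s = jω = j80:
zero (s+40): 40 + j80 → |·| = √(40²+80²) = √8000 ≈ 89.443, ∠ = arctan(80/40) ≈ 63.43°
pole (s+80): 80 + j80 → |·| = √(80²+80²) = √12800 ≈ 113.14, ∠ = arctan(80/80) ≈ 45.00°
∠T = 63.43° − 45.00° = 18.43°

18.4°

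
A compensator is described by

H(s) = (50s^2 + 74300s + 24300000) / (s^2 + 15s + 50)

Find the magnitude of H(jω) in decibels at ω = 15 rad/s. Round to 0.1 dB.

Substitute s = j15:
Numerator: 50(j15)^2 + 74300(j15) + 24300000 = 24288750 + j1114500
Denominator: (j15)^2 + 15(j15) + 50 = -175 + j225
|N| = √(24288750² + 1114500²) ≈ 2.4314e+07, ∠N ≈ 2.63°
|D| = √(175² + 225²) ≈ 285.04, ∠D ≈ 127.87°
|H| = 2.4314e+07 / 285.04 ≈ 85300
Gain = 20 log₁₀(85300) ≈ 98.62 dB

98.6 dB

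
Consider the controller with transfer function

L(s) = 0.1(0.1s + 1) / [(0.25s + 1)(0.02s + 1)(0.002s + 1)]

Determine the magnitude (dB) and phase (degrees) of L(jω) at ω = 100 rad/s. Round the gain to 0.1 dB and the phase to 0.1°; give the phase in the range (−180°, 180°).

-35.1 dB, -78.2°

At ω = 100 rad/s:
zero (1 + j100·0.1) = 1 + j10 → |·| ≈ 10.05, ∠ ≈ 84.29°
pole (1 + j100·0.25) = 1 + j25 → |·| ≈ 25.02, ∠ ≈ 87.71°
pole (1 + j100·0.02) = 1 + j2 → |·| ≈ 2.2361, ∠ ≈ 63.43°
pole (1 + j100·0.002) = 1 + j0.2 → |·| ≈ 1.0198, ∠ ≈ 11.31°
|L| = 0.1 · 10.05 / (25.02 · 2.2361 · 1.0198) ≈ 0.017615
Gain = 20 log₁₀(0.017615) ≈ -35.08 dB
∠L = (84.29°) − (87.71° + 63.43° + 11.31°) = -78.16°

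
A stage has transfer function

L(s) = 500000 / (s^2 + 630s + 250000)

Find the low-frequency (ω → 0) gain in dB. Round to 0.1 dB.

6.0 dB

L(0) = 500000 / 250000 = 2
20 log₁₀(2) ≈ 6.02 dB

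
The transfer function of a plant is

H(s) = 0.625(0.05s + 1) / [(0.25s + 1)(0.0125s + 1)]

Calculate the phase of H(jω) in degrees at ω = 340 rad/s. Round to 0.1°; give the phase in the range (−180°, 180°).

At ω = 340 rad/s:
zero (1 + j340·0.05) = 1 + j17 → |·| ≈ 17.029, ∠ ≈ 86.63°
pole (1 + j340·0.25) = 1 + j85 → |·| ≈ 85.006, ∠ ≈ 89.33°
pole (1 + j340·0.0125) = 1 + j4.25 → |·| ≈ 4.3661, ∠ ≈ 76.76°
∠H = (86.63°) − (89.33° + 76.76°) = -79.46°

-79.5°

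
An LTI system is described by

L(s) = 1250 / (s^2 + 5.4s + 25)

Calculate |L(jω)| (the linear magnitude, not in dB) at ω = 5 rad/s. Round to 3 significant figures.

46.3

At s = jω = j5:
quadratic: (j5)² + 5.4·j5 + 25 = 0 + j27 → |·| ≈ 27, ∠ ≈ 90.00°
|L| = 1250 / 27 ≈ 46.296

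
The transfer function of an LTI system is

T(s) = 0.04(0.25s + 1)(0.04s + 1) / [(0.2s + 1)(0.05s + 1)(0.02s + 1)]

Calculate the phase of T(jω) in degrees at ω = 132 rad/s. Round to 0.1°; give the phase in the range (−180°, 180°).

-70.9°

At ω = 132 rad/s:
zero (1 + j132·0.25) = 1 + j33 → |·| ≈ 33.015, ∠ ≈ 88.26°
zero (1 + j132·0.04) = 1 + j5.28 → |·| ≈ 5.3739, ∠ ≈ 79.28°
pole (1 + j132·0.2) = 1 + j26.4 → |·| ≈ 26.419, ∠ ≈ 87.83°
pole (1 + j132·0.05) = 1 + j6.6 → |·| ≈ 6.6753, ∠ ≈ 81.38°
pole (1 + j132·0.02) = 1 + j2.64 → |·| ≈ 2.823, ∠ ≈ 69.25°
∠T = (88.26° + 79.28°) − (87.83° + 81.38° + 69.25°) = -70.92°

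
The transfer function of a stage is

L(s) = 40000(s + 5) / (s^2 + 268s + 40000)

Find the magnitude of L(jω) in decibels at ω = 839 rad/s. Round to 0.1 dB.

At s = jω = j839:
zero (s+5): 5 + j839 → |·| = √(5²+839²) = √703946 ≈ 839.01, ∠ = arctan(839/5) ≈ 89.66°
quadratic: (j839)² + 268·j839 + 40000 = -663921 + j224852 → |·| ≈ 7.0096e+05, ∠ ≈ 161.29°
|L| = 40000 · 839.01 / 7.0096e+05 ≈ 47.878
Gain = 20 log₁₀(47.878) ≈ 33.60 dB

33.6 dB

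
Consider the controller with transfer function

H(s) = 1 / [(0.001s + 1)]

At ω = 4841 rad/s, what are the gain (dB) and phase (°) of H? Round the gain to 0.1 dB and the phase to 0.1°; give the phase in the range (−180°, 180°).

At ω = 4841 rad/s:
pole (1 + j4841·0.001) = 1 + j4.841 → |·| ≈ 4.9432, ∠ ≈ 78.33°
|H| = 1 · 1 / (4.9432) ≈ 0.2023
Gain = 20 log₁₀(0.2023) ≈ -13.88 dB
∠H = (0°) − (78.33°) = -78.33°

-13.9 dB, -78.3°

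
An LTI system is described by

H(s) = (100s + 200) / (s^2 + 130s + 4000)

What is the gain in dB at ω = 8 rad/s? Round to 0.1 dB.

Substitute s = j8:
Numerator: 100(j8) + 200 = 200 + j800
Denominator: (j8)^2 + 130(j8) + 4000 = 3936 + j1040
|N| = √(200² + 800²) ≈ 824.62, ∠N ≈ 75.96°
|D| = √(3936² + 1040²) ≈ 4071.1, ∠D ≈ 14.80°
|H| = 824.62 / 4071.1 ≈ 0.20255
Gain = 20 log₁₀(0.20255) ≈ -13.87 dB

-13.9 dB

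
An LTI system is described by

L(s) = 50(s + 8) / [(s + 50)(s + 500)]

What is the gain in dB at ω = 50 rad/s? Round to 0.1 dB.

-22.9 dB

At s = jω = j50:
zero (s+8): 8 + j50 → |·| = √(8²+50²) = √2564 ≈ 50.636, ∠ = arctan(50/8) ≈ 80.91°
pole (s+50): 50 + j50 → |·| = √(50²+50²) = √5000 ≈ 70.711, ∠ = arctan(50/50) ≈ 45.00°
pole (s+500): 500 + j50 → |·| = √(500²+50²) = √252500 ≈ 502.49, ∠ = arctan(50/500) ≈ 5.71°
|L| = 50 · 50.636 / 35532 ≈ 0.071254
Gain = 20 log₁₀(0.071254) ≈ -22.94 dB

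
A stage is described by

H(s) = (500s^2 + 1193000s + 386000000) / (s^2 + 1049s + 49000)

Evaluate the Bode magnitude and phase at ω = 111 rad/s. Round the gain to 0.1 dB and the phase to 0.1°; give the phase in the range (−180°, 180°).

70.4 dB, -53.3°

Substitute s = j111:
Numerator: 500(j111)^2 + 1193000(j111) + 386000000 = 379839500 + j132423000
Denominator: (j111)^2 + 1049(j111) + 49000 = 36679 + j116439
|N| = √(379839500² + 132423000²) ≈ 4.0226e+08, ∠N ≈ 19.22°
|D| = √(36679² + 116439²) ≈ 1.2208e+05, ∠D ≈ 72.52°
|H| = 4.0226e+08 / 1.2208e+05 ≈ 3295.1
Gain = 20 log₁₀(3295.1) ≈ 70.36 dB
∠H = 19.22° − 72.52° = -53.30°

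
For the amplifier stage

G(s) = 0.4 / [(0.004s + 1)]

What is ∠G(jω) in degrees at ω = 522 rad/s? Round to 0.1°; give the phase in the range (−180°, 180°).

-64.4°

At ω = 522 rad/s:
pole (1 + j522·0.004) = 1 + j2.088 → |·| ≈ 2.3151, ∠ ≈ 64.41°
∠G = (0°) − (64.41°) = -64.41°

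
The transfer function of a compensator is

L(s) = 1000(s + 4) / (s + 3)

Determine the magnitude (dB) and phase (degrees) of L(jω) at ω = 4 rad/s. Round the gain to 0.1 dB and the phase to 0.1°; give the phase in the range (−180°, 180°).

At s = jω = j4:
zero (s+4): 4 + j4 → |·| = √(4²+4²) = √32 ≈ 5.6569, ∠ = arctan(4/4) ≈ 45.00°
pole (s+3): 3 + j4 → |·| = √(3²+4²) = √25 ≈ 5, ∠ = arctan(4/3) ≈ 53.13°
|L| = 1000 · 5.6569 / 5 ≈ 1131.4
Gain = 20 log₁₀(1131.4) ≈ 61.07 dB
∠L = 45.00° − 53.13° = -8.13°

61.1 dB, -8.1°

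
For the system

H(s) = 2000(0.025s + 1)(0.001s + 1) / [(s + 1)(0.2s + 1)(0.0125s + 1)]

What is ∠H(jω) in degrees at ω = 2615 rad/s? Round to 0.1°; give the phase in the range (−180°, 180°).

-109.9°

At ω = 2615 rad/s:
zero (1 + j2615·0.025) = 1 + j65.375 → |·| ≈ 65.383, ∠ ≈ 89.12°
zero (1 + j2615·0.001) = 1 + j2.615 → |·| ≈ 2.7997, ∠ ≈ 69.07°
pole (1 + j2615·1) = 1 + j2615 → |·| ≈ 2615, ∠ ≈ 89.98°
pole (1 + j2615·0.2) = 1 + j523 → |·| ≈ 523, ∠ ≈ 89.89°
pole (1 + j2615·0.0125) = 1 + j32.6875 → |·| ≈ 32.703, ∠ ≈ 88.25°
∠H = (89.12° + 69.07°) − (89.98° + 89.89° + 88.25°) = -109.93°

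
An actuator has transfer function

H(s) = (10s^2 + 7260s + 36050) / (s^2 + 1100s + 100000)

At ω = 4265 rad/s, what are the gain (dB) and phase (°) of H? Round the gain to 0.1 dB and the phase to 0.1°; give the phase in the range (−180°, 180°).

19.9 dB, 4.9°

Substitute s = j4265:
Numerator: 10(j4265)^2 + 7260(j4265) + 36050 = -181866200 + j30963900
Denominator: (j4265)^2 + 1100(j4265) + 100000 = -18090225 + j4691500
|N| = √(181866200² + 30963900²) ≈ 1.8448e+08, ∠N ≈ 170.34°
|D| = √(18090225² + 4691500²) ≈ 1.8689e+07, ∠D ≈ 165.46°
|H| = 1.8448e+08 / 1.8689e+07 ≈ 9.871
Gain = 20 log₁₀(9.871) ≈ 19.89 dB
∠H = 170.34° − 165.46° = 4.88°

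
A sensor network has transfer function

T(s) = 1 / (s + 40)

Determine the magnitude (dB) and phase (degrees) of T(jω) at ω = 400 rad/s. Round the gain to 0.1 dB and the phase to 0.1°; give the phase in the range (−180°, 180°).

Substitute s = j400:
Numerator: 1 = 1 + j0
Denominator: (j400) + 40 = 40 + j400
|N| = √(1² + 0²) ≈ 1, ∠N ≈ 0.00°
|D| = √(40² + 400²) ≈ 402, ∠D ≈ 84.29°
|T| = 1 / 402 ≈ 0.0024876
Gain = 20 log₁₀(0.0024876) ≈ -52.08 dB
∠T = 0.00° − 84.29° = -84.29°

-52.1 dB, -84.3°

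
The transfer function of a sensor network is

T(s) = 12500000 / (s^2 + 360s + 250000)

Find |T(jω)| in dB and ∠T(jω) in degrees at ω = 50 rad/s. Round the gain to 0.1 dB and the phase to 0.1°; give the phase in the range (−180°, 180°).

At s = jω = j50:
quadratic: (j50)² + 360·j50 + 250000 = 247500 + j18000 → |·| ≈ 2.4815e+05, ∠ ≈ 4.16°
|T| = 12500000 / 2.4815e+05 ≈ 50.373
Gain = 20 log₁₀(50.373) ≈ 34.04 dB
∠T = 0.00° − 4.16° = -4.16°

34.0 dB, -4.2°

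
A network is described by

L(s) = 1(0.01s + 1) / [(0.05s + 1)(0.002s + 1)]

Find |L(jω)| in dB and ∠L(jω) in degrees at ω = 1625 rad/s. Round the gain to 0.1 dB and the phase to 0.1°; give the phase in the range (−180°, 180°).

At ω = 1625 rad/s:
zero (1 + j1625·0.01) = 1 + j16.25 → |·| ≈ 16.281, ∠ ≈ 86.48°
pole (1 + j1625·0.05) = 1 + j81.25 → |·| ≈ 81.256, ∠ ≈ 89.29°
pole (1 + j1625·0.002) = 1 + j3.25 → |·| ≈ 3.4004, ∠ ≈ 72.90°
|L| = 1 · 16.281 / (81.256 · 3.4004) ≈ 0.058924
Gain = 20 log₁₀(0.058924) ≈ -24.59 dB
∠L = (86.48°) − (89.29° + 72.90°) = -75.71°

-24.6 dB, -75.7°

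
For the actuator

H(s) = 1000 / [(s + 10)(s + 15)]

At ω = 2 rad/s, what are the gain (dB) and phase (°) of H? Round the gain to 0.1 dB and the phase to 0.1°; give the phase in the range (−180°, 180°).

16.2 dB, -18.9°

At s = jω = j2:
pole (s+10): 10 + j2 → |·| = √(10²+2²) = √104 ≈ 10.198, ∠ = arctan(2/10) ≈ 11.31°
pole (s+15): 15 + j2 → |·| = √(15²+2²) = √229 ≈ 15.133, ∠ = arctan(2/15) ≈ 7.59°
|H| = 1000 / 154.33 ≈ 6.4796
Gain = 20 log₁₀(6.4796) ≈ 16.23 dB
∠H = 0.00° − 18.90° = -18.90°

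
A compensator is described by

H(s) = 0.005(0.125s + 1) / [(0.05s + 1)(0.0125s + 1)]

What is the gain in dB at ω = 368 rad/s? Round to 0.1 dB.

At ω = 368 rad/s:
zero (1 + j368·0.125) = 1 + j46 → |·| ≈ 46.011, ∠ ≈ 88.75°
pole (1 + j368·0.05) = 1 + j18.4 → |·| ≈ 18.427, ∠ ≈ 86.89°
pole (1 + j368·0.0125) = 1 + j4.6 → |·| ≈ 4.7074, ∠ ≈ 77.74°
|H| = 0.005 · 46.011 / (18.427 · 4.7074) ≈ 0.0026521
Gain = 20 log₁₀(0.0026521) ≈ -51.53 dB

-51.5 dB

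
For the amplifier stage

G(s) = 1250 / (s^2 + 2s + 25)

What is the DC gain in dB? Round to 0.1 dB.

34.0 dB

G(0) = 1250 / 25 = 50
20 log₁₀(50) ≈ 33.98 dB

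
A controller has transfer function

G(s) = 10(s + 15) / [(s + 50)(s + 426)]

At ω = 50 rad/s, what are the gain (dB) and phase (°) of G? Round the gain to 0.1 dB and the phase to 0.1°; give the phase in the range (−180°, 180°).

At s = jω = j50:
zero (s+15): 15 + j50 → |·| = √(15²+50²) = √2725 ≈ 52.202, ∠ = arctan(50/15) ≈ 73.30°
pole (s+50): 50 + j50 → |·| = √(50²+50²) = √5000 ≈ 70.711, ∠ = arctan(50/50) ≈ 45.00°
pole (s+426): 426 + j50 → |·| = √(426²+50²) = √183976 ≈ 428.92, ∠ = arctan(50/426) ≈ 6.69°
|G| = 10 · 52.202 / 30329 ≈ 0.017212
Gain = 20 log₁₀(0.017212) ≈ -35.28 dB
∠G = 73.30° − 51.69° = 21.61°

-35.3 dB, 21.6°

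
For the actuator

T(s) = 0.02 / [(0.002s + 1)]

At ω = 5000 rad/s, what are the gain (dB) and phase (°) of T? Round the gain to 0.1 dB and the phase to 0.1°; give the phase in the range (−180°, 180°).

-54.0 dB, -84.3°

At ω = 5000 rad/s:
pole (1 + j5000·0.002) = 1 + j10 → |·| ≈ 10.05, ∠ ≈ 84.29°
|T| = 0.02 · 1 / (10.05) ≈ 0.00199
Gain = 20 log₁₀(0.00199) ≈ -54.02 dB
∠T = (0°) − (84.29°) = -84.29°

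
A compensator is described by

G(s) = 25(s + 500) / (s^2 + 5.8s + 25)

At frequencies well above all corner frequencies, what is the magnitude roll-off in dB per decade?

Each pole contributes −20 dB/decade at high frequency; each zero contributes +20 dB/decade.
Net: 1 zero(s) − 2 pole(s) → -20 dB/decade.

-20 dB/decade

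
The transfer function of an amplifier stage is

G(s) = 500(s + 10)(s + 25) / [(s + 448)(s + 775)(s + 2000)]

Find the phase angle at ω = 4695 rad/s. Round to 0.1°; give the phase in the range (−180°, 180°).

-52.5°

At s = jω = j4695:
zero (s+10): 10 + j4695 → |·| = √(10²+4695²) = √22043125 ≈ 4695, ∠ = arctan(4695/10) ≈ 89.88°
zero (s+25): 25 + j4695 → |·| = √(25²+4695²) = √22043650 ≈ 4695.1, ∠ = arctan(4695/25) ≈ 89.69°
pole (s+448): 448 + j4695 → |·| = √(448²+4695²) = √22243729 ≈ 4716.3, ∠ = arctan(4695/448) ≈ 84.55°
pole (s+775): 775 + j4695 → |·| = √(775²+4695²) = √22643650 ≈ 4758.5, ∠ = arctan(4695/775) ≈ 80.63°
pole (s+2000): 2000 + j4695 → |·| = √(2000²+4695²) = √26043025 ≈ 5103.2, ∠ = arctan(4695/2000) ≈ 66.93°
∠G = 179.57° − 232.11° = -52.54°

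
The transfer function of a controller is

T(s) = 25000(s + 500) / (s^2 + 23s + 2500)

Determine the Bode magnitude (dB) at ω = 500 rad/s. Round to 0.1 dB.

At s = jω = j500:
zero (s+500): 500 + j500 → |·| = √(500²+500²) = √500000 ≈ 707.11, ∠ = arctan(500/500) ≈ 45.00°
quadratic: (j500)² + 23·j500 + 2500 = -247500 + j11500 → |·| ≈ 2.4777e+05, ∠ ≈ 177.34°
|T| = 25000 · 707.11 / 2.4777e+05 ≈ 71.347
Gain = 20 log₁₀(71.347) ≈ 37.07 dB

37.1 dB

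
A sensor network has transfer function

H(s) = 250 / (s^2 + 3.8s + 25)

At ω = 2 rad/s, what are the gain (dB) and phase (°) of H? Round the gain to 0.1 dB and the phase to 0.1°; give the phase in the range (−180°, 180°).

At s = jω = j2:
quadratic: (j2)² + 3.8·j2 + 25 = 21 + j7.6 → |·| ≈ 22.333, ∠ ≈ 19.90°
|H| = 250 / 22.333 ≈ 11.194
Gain = 20 log₁₀(11.194) ≈ 20.98 dB
∠H = 0.00° − 19.90° = -19.90°

21.0 dB, -19.9°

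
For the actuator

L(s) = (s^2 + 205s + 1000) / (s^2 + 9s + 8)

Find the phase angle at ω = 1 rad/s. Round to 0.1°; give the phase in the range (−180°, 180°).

-40.5°

Substitute s = j1:
Numerator: (j1)^2 + 205(j1) + 1000 = 999 + j205
Denominator: (j1)^2 + 9(j1) + 8 = 7 + j9
|N| = √(999² + 205²) ≈ 1019.8, ∠N ≈ 11.60°
|D| = √(7² + 9²) ≈ 11.402, ∠D ≈ 52.13°
∠L = 11.60° − 52.13° = -40.53°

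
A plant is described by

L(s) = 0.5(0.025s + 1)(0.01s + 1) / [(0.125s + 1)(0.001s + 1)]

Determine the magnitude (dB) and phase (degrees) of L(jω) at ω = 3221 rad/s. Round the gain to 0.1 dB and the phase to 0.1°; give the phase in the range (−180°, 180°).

At ω = 3221 rad/s:
zero (1 + j3221·0.025) = 1 + j80.525 → |·| ≈ 80.531, ∠ ≈ 89.29°
zero (1 + j3221·0.01) = 1 + j32.21 → |·| ≈ 32.226, ∠ ≈ 88.22°
pole (1 + j3221·0.125) = 1 + j402.625 → |·| ≈ 402.63, ∠ ≈ 89.86°
pole (1 + j3221·0.001) = 1 + j3.221 → |·| ≈ 3.3727, ∠ ≈ 72.75°
|L| = 0.5 · 80.531 · 32.226 / (402.63 · 3.3727) ≈ 0.95555
Gain = 20 log₁₀(0.95555) ≈ -0.39 dB
∠L = (89.29° + 88.22°) − (89.86° + 72.75°) = 14.90°

-0.4 dB, 14.9°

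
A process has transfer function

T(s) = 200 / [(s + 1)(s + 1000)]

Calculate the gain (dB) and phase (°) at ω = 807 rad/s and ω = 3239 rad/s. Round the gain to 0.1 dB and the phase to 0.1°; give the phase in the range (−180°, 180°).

At s = jω = j807:
pole (s+1): 1 + j807 → |·| = √(1²+807²) = √651250 ≈ 807, ∠ = arctan(807/1) ≈ 89.93°
pole (s+1000): 1000 + j807 → |·| = √(1000²+807²) = √1651249 ≈ 1285, ∠ = arctan(807/1000) ≈ 38.90°
|T| = 200 / 1.037e+06 ≈ 0.00019286
Gain = 20 log₁₀(0.00019286) ≈ -74.30 dB
∠T = 0.00° − 128.83° = -128.83°

At s = jω = j3239:
pole (s+1): 1 + j3239 → |·| = √(1²+3239²) = √10491122 ≈ 3239, ∠ = arctan(3239/1) ≈ 89.98°
pole (s+1000): 1000 + j3239 → |·| = √(1000²+3239²) = √11491121 ≈ 3389.9, ∠ = arctan(3239/1000) ≈ 72.84°
|T| = 200 / 1.098e+07 ≈ 1.8215e-05
Gain = 20 log₁₀(1.8215e-05) ≈ -94.79 dB
∠T = 0.00° − 162.82° = -162.82°

ω = 807: -74.3 dB, -128.8°; ω = 3239: -94.8 dB, -162.8°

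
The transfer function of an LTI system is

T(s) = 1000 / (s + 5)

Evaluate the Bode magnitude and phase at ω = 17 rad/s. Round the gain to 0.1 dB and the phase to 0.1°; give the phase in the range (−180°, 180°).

35.0 dB, -73.6°

At s = jω = j17:
pole (s+5): 5 + j17 → |·| = √(5²+17²) = √314 ≈ 17.72, ∠ = arctan(17/5) ≈ 73.61°
|T| = 1000 / 17.72 ≈ 56.433
Gain = 20 log₁₀(56.433) ≈ 35.03 dB
∠T = 0.00° − 73.61° = -73.61°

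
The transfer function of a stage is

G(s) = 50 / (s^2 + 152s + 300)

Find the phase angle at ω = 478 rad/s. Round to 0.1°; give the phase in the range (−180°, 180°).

Substitute s = j478:
Numerator: 50 = 50 + j0
Denominator: (j478)^2 + 152(j478) + 300 = -228184 + j72656
|N| = √(50² + 0²) ≈ 50, ∠N ≈ 0.00°
|D| = √(228184² + 72656²) ≈ 2.3947e+05, ∠D ≈ 162.34°
∠G = 0.00° − 162.34° = -162.34°

-162.3°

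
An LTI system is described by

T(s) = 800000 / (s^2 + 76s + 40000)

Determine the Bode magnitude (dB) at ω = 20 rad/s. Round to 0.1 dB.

At s = jω = j20:
quadratic: (j20)² + 76·j20 + 40000 = 39600 + j1520 → |·| ≈ 39629, ∠ ≈ 2.20°
|T| = 800000 / 39629 ≈ 20.187
Gain = 20 log₁₀(20.187) ≈ 26.10 dB

26.1 dB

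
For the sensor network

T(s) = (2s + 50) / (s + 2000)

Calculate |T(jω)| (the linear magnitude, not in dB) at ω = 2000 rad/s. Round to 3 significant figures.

1.41

Substitute s = j2000:
Numerator: 2(j2000) + 50 = 50 + j4000
Denominator: (j2000) + 2000 = 2000 + j2000
|N| = √(50² + 4000²) ≈ 4000.3, ∠N ≈ 89.28°
|D| = √(2000² + 2000²) ≈ 2828.4, ∠D ≈ 45.00°
|T| = 4000.3 / 2828.4 ≈ 1.4143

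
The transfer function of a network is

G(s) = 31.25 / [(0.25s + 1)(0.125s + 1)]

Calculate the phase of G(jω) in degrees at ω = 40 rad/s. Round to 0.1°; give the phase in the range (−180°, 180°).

At ω = 40 rad/s:
pole (1 + j40·0.25) = 1 + j10 → |·| ≈ 10.05, ∠ ≈ 84.29°
pole (1 + j40·0.125) = 1 + j5 → |·| ≈ 5.099, ∠ ≈ 78.69°
∠G = (0°) − (84.29° + 78.69°) = -162.98°

-163.0°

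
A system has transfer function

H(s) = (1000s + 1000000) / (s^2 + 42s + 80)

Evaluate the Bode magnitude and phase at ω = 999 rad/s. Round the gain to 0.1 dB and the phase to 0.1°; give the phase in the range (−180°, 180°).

Substitute s = j999:
Numerator: 1000(j999) + 1000000 = 1000000 + j999000
Denominator: (j999)^2 + 42(j999) + 80 = -997921 + j41958
|N| = √(1000000² + 999000²) ≈ 1.4135e+06, ∠N ≈ 44.97°
|D| = √(997921² + 41958²) ≈ 9.988e+05, ∠D ≈ 177.59°
|H| = 1.4135e+06 / 9.988e+05 ≈ 1.4152
Gain = 20 log₁₀(1.4152) ≈ 3.02 dB
∠H = 44.97° − 177.59° = -132.62°

3.0 dB, -132.6°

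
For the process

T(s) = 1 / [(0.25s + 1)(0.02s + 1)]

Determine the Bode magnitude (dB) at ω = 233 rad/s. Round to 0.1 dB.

-48.9 dB

At ω = 233 rad/s:
pole (1 + j233·0.25) = 1 + j58.25 → |·| ≈ 58.259, ∠ ≈ 89.02°
pole (1 + j233·0.02) = 1 + j4.66 → |·| ≈ 4.7661, ∠ ≈ 77.89°
|T| = 1 · 1 / (58.259 · 4.7661) ≈ 0.0036014
Gain = 20 log₁₀(0.0036014) ≈ -48.87 dB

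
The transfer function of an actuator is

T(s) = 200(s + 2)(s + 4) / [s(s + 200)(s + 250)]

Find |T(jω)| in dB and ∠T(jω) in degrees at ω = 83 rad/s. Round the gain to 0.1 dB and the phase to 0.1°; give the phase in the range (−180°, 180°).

At s = jω = j83:
zero (s+2): 2 + j83 → |·| = √(2²+83²) = √6893 ≈ 83.024, ∠ = arctan(83/2) ≈ 88.62°
zero (s+4): 4 + j83 → |·| = √(4²+83²) = √6905 ≈ 83.096, ∠ = arctan(83/4) ≈ 87.24°
pole (s+200): 200 + j83 → |·| = √(200²+83²) = √46889 ≈ 216.54, ∠ = arctan(83/200) ≈ 22.54°
pole (s+250): 250 + j83 → |·| = √(250²+83²) = √69389 ≈ 263.42, ∠ = arctan(83/250) ≈ 18.37°
pole at origin: |s| = 83, ∠ = 90.00° (in denominator)
|T| = 200 · 6899 / 4.7344e+06 ≈ 0.29144
Gain = 20 log₁₀(0.29144) ≈ -10.71 dB
∠T = 175.86° − 130.91° = 44.95°

-10.7 dB, 45.0°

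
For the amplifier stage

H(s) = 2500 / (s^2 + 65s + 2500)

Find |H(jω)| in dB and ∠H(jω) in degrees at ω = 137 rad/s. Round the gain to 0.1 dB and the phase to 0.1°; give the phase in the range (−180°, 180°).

-17.4 dB, -151.3°

At s = jω = j137:
quadratic: (j137)² + 65·j137 + 2500 = -16269 + j8905 → |·| ≈ 18547, ∠ ≈ 151.31°
|H| = 2500 / 18547 ≈ 0.13479
Gain = 20 log₁₀(0.13479) ≈ -17.41 dB
∠H = 0.00° − 151.31° = -151.31°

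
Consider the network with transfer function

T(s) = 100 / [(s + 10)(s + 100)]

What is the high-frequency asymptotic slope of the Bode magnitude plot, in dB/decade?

Each pole contributes −20 dB/decade at high frequency; each zero contributes +20 dB/decade.
Net: 0 zero(s) − 2 pole(s) → -40 dB/decade.

-40 dB/decade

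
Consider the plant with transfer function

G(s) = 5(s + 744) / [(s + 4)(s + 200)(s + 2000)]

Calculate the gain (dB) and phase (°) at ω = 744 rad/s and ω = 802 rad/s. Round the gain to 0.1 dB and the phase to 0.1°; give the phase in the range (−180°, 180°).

ω = 744: -107.3 dB, -140.1°; ω = 802: -108.3 dB, -140.4°

At s = jω = j744:
zero (s+744): 744 + j744 → |·| = √(744²+744²) = √1107072 ≈ 1052.2, ∠ = arctan(744/744) ≈ 45.00°
pole (s+4): 4 + j744 → |·| = √(4²+744²) = √553552 ≈ 744.01, ∠ = arctan(744/4) ≈ 89.69°
pole (s+200): 200 + j744 → |·| = √(200²+744²) = √593536 ≈ 770.41, ∠ = arctan(744/200) ≈ 74.95°
pole (s+2000): 2000 + j744 → |·| = √(2000²+744²) = √4553536 ≈ 2133.9, ∠ = arctan(744/2000) ≈ 20.41°
|G| = 5 · 1052.2 / 1.2231e+09 ≈ 4.3014e-06
Gain = 20 log₁₀(4.3014e-06) ≈ -107.33 dB
∠G = 45.00° − 185.05° = -140.05°

At s = jω = j802:
zero (s+744): 744 + j802 → |·| = √(744²+802²) = √1196740 ≈ 1094, ∠ = arctan(802/744) ≈ 47.15°
pole (s+4): 4 + j802 → |·| = √(4²+802²) = √643220 ≈ 802.01, ∠ = arctan(802/4) ≈ 89.71°
pole (s+200): 200 + j802 → |·| = √(200²+802²) = √683204 ≈ 826.56, ∠ = arctan(802/200) ≈ 76.00°
pole (s+2000): 2000 + j802 → |·| = √(2000²+802²) = √4643204 ≈ 2154.8, ∠ = arctan(802/2000) ≈ 21.85°
|G| = 5 · 1094 / 1.4284e+09 ≈ 3.8295e-06
Gain = 20 log₁₀(3.8295e-06) ≈ -108.34 dB
∠G = 47.15° − 187.56° = -140.41°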